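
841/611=841/611 = 1.38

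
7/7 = 1  =  1.00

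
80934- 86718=-5784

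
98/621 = 98/621=0.16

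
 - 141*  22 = -3102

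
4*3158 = 12632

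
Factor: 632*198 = 2^4 * 3^2*11^1* 79^1 = 125136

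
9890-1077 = 8813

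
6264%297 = 27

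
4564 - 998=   3566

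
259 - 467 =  - 208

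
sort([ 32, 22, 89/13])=[ 89/13, 22, 32 ] 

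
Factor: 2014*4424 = 2^4*7^1*19^1*53^1*79^1 = 8909936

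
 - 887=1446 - 2333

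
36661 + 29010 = 65671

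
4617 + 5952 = 10569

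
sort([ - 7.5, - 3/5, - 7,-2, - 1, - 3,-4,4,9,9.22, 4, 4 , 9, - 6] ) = [  -  7.5,-7, - 6,  -  4,-3, - 2, - 1,-3/5,  4, 4, 4,9 , 9,9.22] 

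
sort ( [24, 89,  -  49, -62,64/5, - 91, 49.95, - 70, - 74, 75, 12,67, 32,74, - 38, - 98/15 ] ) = [ - 91, - 74, - 70, - 62, - 49, - 38,-98/15 , 12, 64/5,24, 32, 49.95, 67, 74,75, 89 ]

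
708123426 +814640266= 1522763692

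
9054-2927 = 6127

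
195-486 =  - 291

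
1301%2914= 1301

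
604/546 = 1 + 29/273 =1.11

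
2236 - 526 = 1710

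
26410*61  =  1611010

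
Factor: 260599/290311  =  421/469 = 7^ (-1)*67^( - 1)*421^1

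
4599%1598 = 1403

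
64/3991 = 64/3991 = 0.02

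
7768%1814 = 512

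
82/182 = 41/91 = 0.45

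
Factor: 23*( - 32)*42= -30912= - 2^6 * 3^1 * 7^1*23^1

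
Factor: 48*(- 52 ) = -2^6* 3^1*13^1 = -2496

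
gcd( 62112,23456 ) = 32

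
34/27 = 1 + 7/27 = 1.26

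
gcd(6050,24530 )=110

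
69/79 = 69/79 = 0.87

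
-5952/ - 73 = 81 + 39/73 = 81.53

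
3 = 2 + 1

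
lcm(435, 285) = 8265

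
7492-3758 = 3734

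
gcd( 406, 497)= 7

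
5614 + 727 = 6341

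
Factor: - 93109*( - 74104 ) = 6899749336 = 2^3*17^1*59^1*157^1*5477^1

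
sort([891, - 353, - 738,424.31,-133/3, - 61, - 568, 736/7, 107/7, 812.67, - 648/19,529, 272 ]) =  [-738 , - 568  , - 353, - 61 , - 133/3, - 648/19,  107/7,  736/7,272,424.31,529,812.67,891]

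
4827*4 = 19308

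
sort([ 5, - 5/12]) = [ - 5/12,5] 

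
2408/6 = 1204/3  =  401.33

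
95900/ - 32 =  - 23975/8 = -  2996.88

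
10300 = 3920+6380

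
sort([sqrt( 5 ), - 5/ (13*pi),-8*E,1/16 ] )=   [ - 8*E, - 5/(13*pi) , 1/16,  sqrt( 5)]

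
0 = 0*227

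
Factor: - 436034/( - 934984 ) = 2^( - 2)*23^1*73^( - 1)*1601^( - 1)*9479^1 = 218017/467492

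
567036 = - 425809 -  - 992845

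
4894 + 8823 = 13717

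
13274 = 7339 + 5935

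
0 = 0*73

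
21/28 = 3/4= 0.75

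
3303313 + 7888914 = 11192227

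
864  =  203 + 661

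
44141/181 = 44141/181=243.87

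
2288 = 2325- 37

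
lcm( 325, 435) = 28275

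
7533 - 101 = 7432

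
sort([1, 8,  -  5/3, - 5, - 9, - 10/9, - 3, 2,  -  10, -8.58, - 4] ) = [  -  10,  -  9, - 8.58, - 5, - 4, - 3, - 5/3,  -  10/9, 1,  2 , 8]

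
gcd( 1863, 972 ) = 81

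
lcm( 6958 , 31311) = 62622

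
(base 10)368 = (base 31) BR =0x170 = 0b101110000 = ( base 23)G0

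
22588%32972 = 22588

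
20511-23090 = -2579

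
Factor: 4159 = 4159^1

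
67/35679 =67/35679= 0.00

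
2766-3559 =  - 793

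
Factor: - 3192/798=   -2^2 = - 4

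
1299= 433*3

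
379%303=76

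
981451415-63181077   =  918270338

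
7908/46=3954/23=171.91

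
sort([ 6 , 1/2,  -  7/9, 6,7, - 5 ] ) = [ - 5, - 7/9, 1/2,6, 6,  7]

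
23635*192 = 4537920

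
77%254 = 77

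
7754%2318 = 800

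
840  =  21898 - 21058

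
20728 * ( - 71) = -1471688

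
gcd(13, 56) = 1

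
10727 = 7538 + 3189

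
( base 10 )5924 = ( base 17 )1388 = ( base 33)5EH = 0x1724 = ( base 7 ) 23162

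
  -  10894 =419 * ( - 26 )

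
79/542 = 79/542 = 0.15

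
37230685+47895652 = 85126337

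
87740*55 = 4825700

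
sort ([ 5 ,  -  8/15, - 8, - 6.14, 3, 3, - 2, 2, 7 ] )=[ - 8, - 6.14, - 2,-8/15,  2,3, 3 , 5, 7]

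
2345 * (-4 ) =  -9380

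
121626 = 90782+30844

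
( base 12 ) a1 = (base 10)121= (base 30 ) 41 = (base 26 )4H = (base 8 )171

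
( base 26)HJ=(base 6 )2045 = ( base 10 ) 461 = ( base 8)715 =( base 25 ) ib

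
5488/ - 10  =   - 2744/5  =  -548.80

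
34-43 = -9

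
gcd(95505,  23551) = 1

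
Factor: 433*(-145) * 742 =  - 46586470 = -2^1*5^1*7^1*29^1*53^1*433^1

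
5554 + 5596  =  11150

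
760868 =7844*97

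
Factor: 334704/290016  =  367/318 = 2^(-1) * 3^( - 1)*53^( - 1)*367^1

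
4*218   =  872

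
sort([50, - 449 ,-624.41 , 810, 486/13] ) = [ - 624.41,-449, 486/13, 50, 810 ]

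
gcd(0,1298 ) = 1298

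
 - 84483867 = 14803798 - 99287665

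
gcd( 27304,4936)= 8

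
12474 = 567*22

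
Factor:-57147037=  - 57147037^1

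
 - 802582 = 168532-971114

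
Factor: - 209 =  - 11^1*19^1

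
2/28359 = 2/28359 = 0.00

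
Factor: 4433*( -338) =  -2^1 * 11^1*13^3  *  31^1 = - 1498354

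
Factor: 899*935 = 840565 = 5^1 * 11^1*17^1*29^1*31^1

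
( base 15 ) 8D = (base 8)205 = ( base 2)10000101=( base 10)133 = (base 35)3S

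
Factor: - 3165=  - 3^1* 5^1*211^1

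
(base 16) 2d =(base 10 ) 45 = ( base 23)1m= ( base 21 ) 23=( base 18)29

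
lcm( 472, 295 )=2360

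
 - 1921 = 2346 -4267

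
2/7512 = 1/3756 = 0.00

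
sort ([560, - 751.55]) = [-751.55 , 560]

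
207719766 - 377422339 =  - 169702573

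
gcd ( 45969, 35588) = 7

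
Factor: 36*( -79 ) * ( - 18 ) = 2^3*3^4*79^1 = 51192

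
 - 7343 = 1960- 9303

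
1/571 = 1/571 = 0.00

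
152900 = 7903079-7750179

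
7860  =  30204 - 22344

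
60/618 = 10/103=   0.10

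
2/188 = 1/94 = 0.01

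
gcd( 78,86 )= 2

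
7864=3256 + 4608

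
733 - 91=642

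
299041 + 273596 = 572637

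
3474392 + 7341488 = 10815880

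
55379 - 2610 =52769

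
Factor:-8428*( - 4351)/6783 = 275716/51 =2^2 * 3^( - 1) * 7^1 *17^(-1)*43^1 *229^1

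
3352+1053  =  4405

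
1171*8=9368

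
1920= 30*64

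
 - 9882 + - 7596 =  - 17478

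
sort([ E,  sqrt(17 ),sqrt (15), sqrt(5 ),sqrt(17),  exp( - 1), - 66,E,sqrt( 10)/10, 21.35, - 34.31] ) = [  -  66 , - 34.31, sqrt(10)/10,exp ( - 1),sqrt( 5),E, E,sqrt ( 15),sqrt( 17) , sqrt(17 ),21.35]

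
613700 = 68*9025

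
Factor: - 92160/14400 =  - 32/5= - 2^5 * 5^(  -  1)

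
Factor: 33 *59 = 3^1*11^1*59^1 = 1947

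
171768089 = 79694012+92074077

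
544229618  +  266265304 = 810494922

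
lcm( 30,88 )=1320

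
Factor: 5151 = 3^1 * 17^1*101^1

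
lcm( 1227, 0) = 0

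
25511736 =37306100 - 11794364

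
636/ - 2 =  - 318/1 = - 318.00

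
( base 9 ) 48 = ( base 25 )1j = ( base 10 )44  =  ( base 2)101100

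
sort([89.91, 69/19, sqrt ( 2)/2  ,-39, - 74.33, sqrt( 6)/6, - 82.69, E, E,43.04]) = [ - 82.69, - 74.33, - 39, sqrt( 6) /6,  sqrt( 2)/2,E, E, 69/19,43.04 , 89.91 ] 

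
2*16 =32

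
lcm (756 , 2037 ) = 73332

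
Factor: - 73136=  - 2^4*7^1*653^1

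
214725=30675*7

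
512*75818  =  38818816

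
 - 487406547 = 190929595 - 678336142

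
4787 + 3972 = 8759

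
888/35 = 25 + 13/35 = 25.37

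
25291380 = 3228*7835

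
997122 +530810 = 1527932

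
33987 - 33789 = 198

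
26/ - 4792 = - 13/2396=- 0.01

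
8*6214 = 49712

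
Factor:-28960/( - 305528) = 20/211  =  2^2 *5^1*211^(-1 ) 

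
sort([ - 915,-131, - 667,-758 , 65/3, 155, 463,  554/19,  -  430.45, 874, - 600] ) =[-915, - 758,-667,-600, - 430.45,  -  131, 65/3,554/19,155,463,874 ] 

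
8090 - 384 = 7706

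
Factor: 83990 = 2^1*5^1*37^1*227^1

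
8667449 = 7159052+1508397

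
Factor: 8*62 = 496 = 2^4 * 31^1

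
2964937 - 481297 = 2483640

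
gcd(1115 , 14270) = 5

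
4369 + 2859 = 7228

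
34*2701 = 91834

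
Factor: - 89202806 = -2^1*7^1*11^1 * 579239^1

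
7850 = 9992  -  2142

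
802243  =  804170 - 1927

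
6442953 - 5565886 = 877067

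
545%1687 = 545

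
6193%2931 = 331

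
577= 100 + 477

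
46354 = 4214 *11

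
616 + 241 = 857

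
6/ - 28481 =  - 6/28481 = - 0.00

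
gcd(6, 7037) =1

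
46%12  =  10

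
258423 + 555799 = 814222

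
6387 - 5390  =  997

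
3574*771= 2755554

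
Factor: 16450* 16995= 279567750 = 2^1 * 3^1*5^3*7^1*11^1 * 47^1*103^1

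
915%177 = 30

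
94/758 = 47/379 = 0.12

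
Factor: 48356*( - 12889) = -2^2*7^1*11^1*157^1*12889^1 =- 623260484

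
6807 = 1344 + 5463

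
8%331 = 8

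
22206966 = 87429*254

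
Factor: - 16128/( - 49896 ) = 2^5*3^(-2)*11^( - 1 ) = 32/99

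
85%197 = 85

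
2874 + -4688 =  - 1814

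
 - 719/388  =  -719/388 = -  1.85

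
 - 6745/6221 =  - 6745/6221=   - 1.08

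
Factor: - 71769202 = - 2^1*35884601^1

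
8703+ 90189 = 98892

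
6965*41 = 285565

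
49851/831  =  16617/277 = 59.99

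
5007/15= 1669/5 =333.80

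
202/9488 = 101/4744  =  0.02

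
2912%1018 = 876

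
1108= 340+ 768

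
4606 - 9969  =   - 5363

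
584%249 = 86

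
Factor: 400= 2^4*5^2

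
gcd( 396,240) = 12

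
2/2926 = 1/1463 = 0.00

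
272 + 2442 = 2714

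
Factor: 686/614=7^3*307^(- 1 )=343/307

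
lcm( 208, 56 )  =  1456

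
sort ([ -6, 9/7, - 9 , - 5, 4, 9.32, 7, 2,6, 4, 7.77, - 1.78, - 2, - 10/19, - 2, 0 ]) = [ - 9, - 6 ,-5, - 2, - 2, - 1.78, - 10/19, 0,  9/7, 2, 4, 4, 6, 7,7.77, 9.32] 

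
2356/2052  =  1+4/27 = 1.15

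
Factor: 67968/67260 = 96/95=2^5*3^1*5^(-1 )*19^( - 1)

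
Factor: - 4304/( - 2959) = 2^4 * 11^(  -  1 )   =  16/11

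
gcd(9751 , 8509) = 1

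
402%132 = 6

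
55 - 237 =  - 182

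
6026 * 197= 1187122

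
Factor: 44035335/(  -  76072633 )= - 3^2*5^1*7^( - 1) * 13^ ( - 1)*43^(-1)*491^1*1993^1*19441^(- 1)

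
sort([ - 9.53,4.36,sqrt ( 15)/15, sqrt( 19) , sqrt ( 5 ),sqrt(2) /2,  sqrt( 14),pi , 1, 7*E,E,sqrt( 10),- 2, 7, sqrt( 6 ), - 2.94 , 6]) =[ -9.53, - 2.94, - 2,sqrt ( 15)/15,sqrt(2)/2,1, sqrt(5),sqrt( 6),E,pi, sqrt( 10), sqrt (14), sqrt(19),  4.36,6,7,7*E]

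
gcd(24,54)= 6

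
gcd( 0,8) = 8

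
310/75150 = 31/7515= 0.00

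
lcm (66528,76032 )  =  532224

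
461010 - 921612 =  - 460602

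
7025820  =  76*92445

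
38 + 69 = 107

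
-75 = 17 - 92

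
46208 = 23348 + 22860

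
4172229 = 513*8133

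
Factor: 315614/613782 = 3^(- 2)*43^( - 1) * 199^1 = 199/387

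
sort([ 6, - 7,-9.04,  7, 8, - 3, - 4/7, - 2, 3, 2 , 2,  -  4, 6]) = [-9.04,-7, - 4 ,-3, -2, - 4/7,2,2, 3, 6, 6, 7,8]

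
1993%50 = 43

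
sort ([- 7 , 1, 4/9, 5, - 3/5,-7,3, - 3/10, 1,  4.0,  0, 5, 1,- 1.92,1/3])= [-7, - 7, - 1.92, - 3/5, - 3/10,0, 1/3, 4/9,  1, 1, 1, 3, 4.0, 5 , 5]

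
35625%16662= 2301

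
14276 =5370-- 8906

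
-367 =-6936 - - 6569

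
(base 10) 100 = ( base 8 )144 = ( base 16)64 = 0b1100100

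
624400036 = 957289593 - 332889557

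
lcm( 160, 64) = 320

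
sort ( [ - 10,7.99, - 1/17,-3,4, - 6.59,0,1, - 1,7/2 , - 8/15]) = [ - 10,-6.59, - 3, - 1,  -  8/15, - 1/17,  0,1, 7/2,4,7.99 ] 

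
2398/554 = 4 + 91/277=4.33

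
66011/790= 66011/790 = 83.56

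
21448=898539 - 877091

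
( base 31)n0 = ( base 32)m9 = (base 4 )23021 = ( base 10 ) 713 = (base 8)1311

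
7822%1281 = 136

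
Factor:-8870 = -2^1*5^1*887^1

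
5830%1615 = 985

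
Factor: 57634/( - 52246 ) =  - 151^( - 1 )*173^( - 1 )*28817^1 =- 28817/26123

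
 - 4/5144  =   - 1 + 1285/1286 = - 0.00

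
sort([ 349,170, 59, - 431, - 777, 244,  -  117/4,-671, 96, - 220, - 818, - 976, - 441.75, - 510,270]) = [-976, - 818, - 777, -671, - 510,-441.75, - 431,-220, - 117/4, 59, 96,170, 244, 270,349] 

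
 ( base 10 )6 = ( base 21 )6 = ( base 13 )6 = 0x6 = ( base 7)6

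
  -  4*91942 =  -367768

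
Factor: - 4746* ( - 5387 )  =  25566702  =  2^1* 3^1*7^1*113^1 * 5387^1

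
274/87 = 3 + 13/87 = 3.15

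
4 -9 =-5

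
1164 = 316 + 848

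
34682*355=12312110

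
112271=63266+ 49005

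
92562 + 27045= 119607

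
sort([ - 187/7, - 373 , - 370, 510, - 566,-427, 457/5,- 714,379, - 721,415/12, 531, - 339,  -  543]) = [ - 721, - 714, - 566, - 543, - 427, -373,  -  370, - 339, - 187/7, 415/12, 457/5,379, 510,531]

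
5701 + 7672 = 13373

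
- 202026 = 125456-327482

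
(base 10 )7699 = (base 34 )6MF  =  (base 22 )FJL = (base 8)17023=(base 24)d8j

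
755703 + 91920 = 847623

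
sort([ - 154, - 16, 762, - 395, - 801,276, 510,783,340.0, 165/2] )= [ - 801, - 395, -154,-16,165/2,276,340.0,510,762,783 ] 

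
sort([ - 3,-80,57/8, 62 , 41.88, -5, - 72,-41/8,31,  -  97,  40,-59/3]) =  [ - 97,-80,  -  72,- 59/3, - 41/8,-5,-3, 57/8,31,  40,  41.88, 62] 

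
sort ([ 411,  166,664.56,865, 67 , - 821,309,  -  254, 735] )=[  -  821, - 254, 67, 166,  309 , 411 , 664.56, 735, 865]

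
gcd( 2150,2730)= 10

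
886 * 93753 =83065158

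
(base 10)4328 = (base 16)10e8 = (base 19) bif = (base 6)32012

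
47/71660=47/71660 = 0.00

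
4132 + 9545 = 13677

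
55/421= 55/421=0.13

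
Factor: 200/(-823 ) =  - 2^3*5^2*823^( - 1 )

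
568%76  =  36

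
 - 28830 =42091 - 70921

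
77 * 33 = 2541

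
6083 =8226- 2143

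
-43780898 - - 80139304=36358406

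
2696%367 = 127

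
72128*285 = 20556480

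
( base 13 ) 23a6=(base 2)1001110101101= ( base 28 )6bp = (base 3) 20220120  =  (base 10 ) 5037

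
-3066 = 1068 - 4134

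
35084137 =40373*869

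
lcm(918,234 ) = 11934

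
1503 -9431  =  - 7928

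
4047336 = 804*5034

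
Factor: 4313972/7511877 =2^2*3^(-2 ) *13^1*23^1*3607^1*834653^(  -  1)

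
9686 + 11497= 21183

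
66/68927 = 66/68927 = 0.00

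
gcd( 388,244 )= 4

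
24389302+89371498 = 113760800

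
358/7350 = 179/3675  =  0.05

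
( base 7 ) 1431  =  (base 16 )231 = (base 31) i3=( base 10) 561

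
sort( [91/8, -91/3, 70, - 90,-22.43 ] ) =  [  -  90, - 91/3 , - 22.43,91/8, 70] 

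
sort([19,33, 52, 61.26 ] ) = [ 19, 33,52,61.26 ]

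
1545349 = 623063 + 922286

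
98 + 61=159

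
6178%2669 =840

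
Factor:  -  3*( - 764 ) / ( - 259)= -2292/259 = - 2^2 *3^1 *7^( - 1 )*37^( - 1)*191^1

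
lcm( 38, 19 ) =38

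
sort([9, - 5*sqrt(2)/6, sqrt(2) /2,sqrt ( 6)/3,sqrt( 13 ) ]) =[ - 5*sqrt (2 )/6, sqrt( 2)/2, sqrt (6 ) /3, sqrt( 13 ), 9 ] 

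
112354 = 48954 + 63400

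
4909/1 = 4909 = 4909.00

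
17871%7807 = 2257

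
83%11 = 6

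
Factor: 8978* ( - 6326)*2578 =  - 146417066584 = - 2^3*67^2 *1289^1*3163^1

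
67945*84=5707380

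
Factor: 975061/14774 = 2^( - 1)*19^2 * 37^1*73^1*83^( - 1 )*89^( - 1) 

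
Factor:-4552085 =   -  5^1*103^1*8839^1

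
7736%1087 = 127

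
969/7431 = 323/2477 =0.13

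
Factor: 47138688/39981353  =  2^7*3^2*17^1*29^1*83^1 * 39981353^( - 1)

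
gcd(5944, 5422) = 2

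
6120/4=1530  =  1530.00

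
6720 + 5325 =12045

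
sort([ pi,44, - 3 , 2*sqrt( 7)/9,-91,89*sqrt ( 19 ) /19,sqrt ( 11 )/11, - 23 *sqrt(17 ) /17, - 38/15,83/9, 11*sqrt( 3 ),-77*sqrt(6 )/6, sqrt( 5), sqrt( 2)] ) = [  -  91, - 77*sqrt( 6)/6, - 23*sqrt( 17)/17, - 3, - 38/15, sqrt( 11) /11,2*sqrt (7 ) /9, sqrt (2),sqrt( 5),pi , 83/9,11*sqrt( 3), 89*sqrt( 19)/19 , 44]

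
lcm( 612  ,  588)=29988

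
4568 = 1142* 4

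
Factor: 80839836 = 2^2*3^3*7^1*11^1*9721^1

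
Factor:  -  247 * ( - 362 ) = 89414  =  2^1 * 13^1*19^1*181^1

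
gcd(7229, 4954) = 1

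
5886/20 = 2943/10 = 294.30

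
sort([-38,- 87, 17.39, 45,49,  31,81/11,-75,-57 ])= [-87 , - 75,  -  57,-38 , 81/11, 17.39, 31, 45 , 49]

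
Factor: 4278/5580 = 2^( - 1 )*3^( - 1)*5^( - 1)*23^1=   23/30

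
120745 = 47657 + 73088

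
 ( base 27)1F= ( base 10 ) 42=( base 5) 132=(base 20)22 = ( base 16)2a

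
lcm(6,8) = 24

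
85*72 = 6120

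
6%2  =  0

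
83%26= 5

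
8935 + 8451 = 17386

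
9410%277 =269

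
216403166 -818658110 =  - 602254944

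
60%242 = 60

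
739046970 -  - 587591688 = 1326638658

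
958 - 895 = 63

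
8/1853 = 8/1853 = 0.00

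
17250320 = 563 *30640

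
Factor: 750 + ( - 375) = 375 = 3^1*5^3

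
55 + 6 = 61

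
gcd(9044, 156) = 4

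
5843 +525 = 6368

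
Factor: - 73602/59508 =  - 2^( - 1)*19^( - 1)*47^1 = - 47/38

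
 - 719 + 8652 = 7933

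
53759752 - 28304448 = 25455304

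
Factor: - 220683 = - 3^1*73561^1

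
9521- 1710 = 7811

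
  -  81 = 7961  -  8042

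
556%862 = 556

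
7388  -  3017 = 4371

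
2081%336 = 65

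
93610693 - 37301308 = 56309385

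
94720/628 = 23680/157 = 150.83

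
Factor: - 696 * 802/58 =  - 9624  =  -2^3*3^1*401^1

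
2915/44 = 265/4 = 66.25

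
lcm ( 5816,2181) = 17448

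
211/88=211/88 = 2.40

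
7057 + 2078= 9135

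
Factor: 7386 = 2^1*3^1*1231^1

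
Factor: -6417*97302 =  -624386934 = - 2^1 * 3^3*23^1 * 31^1*16217^1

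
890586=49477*18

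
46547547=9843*4729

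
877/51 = 877/51  =  17.20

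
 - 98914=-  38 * 2603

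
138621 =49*2829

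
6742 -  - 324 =7066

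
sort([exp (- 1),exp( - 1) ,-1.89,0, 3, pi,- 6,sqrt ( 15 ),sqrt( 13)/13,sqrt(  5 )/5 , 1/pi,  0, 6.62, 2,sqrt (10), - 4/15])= [ - 6,  -  1.89 , - 4/15, 0, 0, sqrt(13)/13, 1/pi,  exp ( - 1 ),exp(-1),sqrt( 5) /5, 2,3, pi, sqrt( 10),sqrt(15 ),  6.62] 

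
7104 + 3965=11069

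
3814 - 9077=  - 5263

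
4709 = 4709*1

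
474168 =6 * 79028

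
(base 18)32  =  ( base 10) 56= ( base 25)26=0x38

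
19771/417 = 19771/417 = 47.41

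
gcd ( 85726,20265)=1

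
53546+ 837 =54383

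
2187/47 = 2187/47 = 46.53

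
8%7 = 1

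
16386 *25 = 409650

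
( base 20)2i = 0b111010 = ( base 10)58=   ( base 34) 1o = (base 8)72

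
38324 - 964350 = - 926026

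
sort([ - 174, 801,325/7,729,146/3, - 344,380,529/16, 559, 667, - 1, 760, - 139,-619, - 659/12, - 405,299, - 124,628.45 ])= [-619,- 405, - 344, - 174,-139, - 124, - 659/12, - 1,529/16 , 325/7, 146/3, 299, 380, 559 , 628.45, 667, 729,760,801] 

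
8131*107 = 870017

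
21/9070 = 21/9070 = 0.00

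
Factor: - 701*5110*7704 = -2^4 * 3^2*5^1*7^1 * 73^1 * 107^1*701^1 = - 27596575440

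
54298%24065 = 6168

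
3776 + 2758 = 6534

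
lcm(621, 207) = 621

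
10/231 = 10/231 = 0.04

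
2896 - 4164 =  - 1268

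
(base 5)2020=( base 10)260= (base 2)100000100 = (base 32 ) 84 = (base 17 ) F5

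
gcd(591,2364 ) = 591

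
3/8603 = 3/8603 = 0.00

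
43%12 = 7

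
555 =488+67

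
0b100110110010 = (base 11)1957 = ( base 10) 2482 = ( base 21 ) 5D4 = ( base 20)642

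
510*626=319260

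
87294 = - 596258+683552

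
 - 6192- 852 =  - 7044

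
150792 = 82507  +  68285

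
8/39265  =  8/39265=   0.00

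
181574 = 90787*2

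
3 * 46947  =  140841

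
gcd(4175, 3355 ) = 5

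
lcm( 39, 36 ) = 468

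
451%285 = 166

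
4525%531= 277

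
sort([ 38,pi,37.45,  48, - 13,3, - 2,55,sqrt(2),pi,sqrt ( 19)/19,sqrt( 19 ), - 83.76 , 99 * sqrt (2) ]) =[  -  83.76, - 13, - 2,sqrt( 19 ) /19,sqrt( 2),3,pi,pi,sqrt( 19),37.45,38,48 , 55 , 99*sqrt( 2)]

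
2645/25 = 529/5= 105.80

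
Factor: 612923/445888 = 2^(  -  6) * 6967^ (-1)*612923^1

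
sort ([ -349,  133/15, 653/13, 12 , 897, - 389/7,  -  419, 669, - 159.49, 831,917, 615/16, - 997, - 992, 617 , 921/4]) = [ - 997, - 992  ,  -  419, - 349, - 159.49, - 389/7,  133/15, 12, 615/16, 653/13, 921/4, 617 , 669, 831,897, 917]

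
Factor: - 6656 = - 2^9*13^1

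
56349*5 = 281745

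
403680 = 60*6728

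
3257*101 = 328957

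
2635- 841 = 1794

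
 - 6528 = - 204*32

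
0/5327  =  0 = 0.00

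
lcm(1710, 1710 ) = 1710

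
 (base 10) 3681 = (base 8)7141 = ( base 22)7D7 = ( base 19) A3E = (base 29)4AR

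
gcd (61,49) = 1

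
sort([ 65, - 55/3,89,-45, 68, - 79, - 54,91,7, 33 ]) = [ - 79,-54, - 45, - 55/3,7,  33 , 65,68,89,  91]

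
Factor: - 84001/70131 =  - 3^( -1 ) * 97^( - 1)*167^1*241^( - 1 )*503^1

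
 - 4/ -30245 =4/30245 = 0.00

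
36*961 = 34596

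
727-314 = 413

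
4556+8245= 12801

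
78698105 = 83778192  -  5080087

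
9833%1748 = 1093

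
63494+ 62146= 125640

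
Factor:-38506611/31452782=-2^( - 1)* 3^1*11^1 * 13^1*59^( - 1)*89759^1*266549^( - 1) 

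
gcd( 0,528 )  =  528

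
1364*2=2728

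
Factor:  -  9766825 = -5^2*390673^1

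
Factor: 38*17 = 2^1*17^1 * 19^1 = 646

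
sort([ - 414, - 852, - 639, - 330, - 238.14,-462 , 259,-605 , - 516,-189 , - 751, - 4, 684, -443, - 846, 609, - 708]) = [ - 852 , - 846, - 751 ,- 708 , - 639 , - 605, - 516, - 462, - 443, - 414,- 330 , - 238.14, - 189 ,-4,  259, 609,684]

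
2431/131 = 18 + 73/131 = 18.56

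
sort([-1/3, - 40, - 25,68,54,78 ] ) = [ - 40, - 25,-1/3, 54,68, 78] 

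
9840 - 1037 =8803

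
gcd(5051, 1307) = 1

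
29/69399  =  29/69399 = 0.00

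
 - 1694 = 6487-8181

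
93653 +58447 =152100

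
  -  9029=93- 9122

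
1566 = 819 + 747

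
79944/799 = 79944/799 = 100.06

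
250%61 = 6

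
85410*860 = 73452600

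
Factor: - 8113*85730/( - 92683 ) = 2^1*5^1*7^1*19^1*61^1*8573^1*92683^(-1 ) = 695527490/92683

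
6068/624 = 9 + 113/156 = 9.72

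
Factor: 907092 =2^2*3^3*37^1*227^1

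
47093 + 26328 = 73421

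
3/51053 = 3/51053 = 0.00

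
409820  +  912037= 1321857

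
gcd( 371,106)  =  53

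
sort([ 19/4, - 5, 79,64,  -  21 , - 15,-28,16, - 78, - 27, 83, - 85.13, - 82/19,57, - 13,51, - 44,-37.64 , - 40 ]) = [ - 85.13,  -  78, - 44,- 40, - 37.64, - 28 , - 27, - 21 , - 15,-13, - 5, - 82/19,19/4,16, 51, 57,64, 79,83 ]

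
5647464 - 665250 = 4982214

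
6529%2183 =2163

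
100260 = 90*1114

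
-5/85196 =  - 5/85196 =- 0.00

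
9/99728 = 9/99728 = 0.00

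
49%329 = 49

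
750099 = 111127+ 638972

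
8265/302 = 8265/302= 27.37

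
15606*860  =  13421160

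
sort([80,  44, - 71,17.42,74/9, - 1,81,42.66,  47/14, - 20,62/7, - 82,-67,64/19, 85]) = [ - 82,-71, - 67, -20,- 1,47/14,  64/19,74/9, 62/7,17.42,42.66, 44,80,81,85 ] 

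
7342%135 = 52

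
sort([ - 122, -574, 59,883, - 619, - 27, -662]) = [  -  662,-619, - 574, - 122,-27, 59, 883] 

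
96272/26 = 48136/13 = 3702.77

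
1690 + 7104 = 8794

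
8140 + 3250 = 11390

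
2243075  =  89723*25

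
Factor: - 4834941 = -3^1*257^1*6271^1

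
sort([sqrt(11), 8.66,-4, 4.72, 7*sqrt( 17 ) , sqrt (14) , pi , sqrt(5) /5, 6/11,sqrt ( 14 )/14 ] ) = [-4 , sqrt(14)/14, sqrt(5)/5,6/11, pi,sqrt(11 ), sqrt(14),4.72, 8.66, 7*sqrt( 17 ) ] 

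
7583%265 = 163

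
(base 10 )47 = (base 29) 1i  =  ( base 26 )1l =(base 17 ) 2d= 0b101111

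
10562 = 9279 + 1283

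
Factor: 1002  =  2^1*3^1*167^1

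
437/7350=437/7350 = 0.06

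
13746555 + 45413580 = 59160135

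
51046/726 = 70 +113/363 = 70.31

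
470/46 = 235/23 = 10.22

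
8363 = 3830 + 4533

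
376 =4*94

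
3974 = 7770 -3796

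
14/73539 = 14/73539 = 0.00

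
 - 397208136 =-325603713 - 71604423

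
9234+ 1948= 11182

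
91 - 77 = 14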